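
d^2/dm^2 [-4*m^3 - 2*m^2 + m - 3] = -24*m - 4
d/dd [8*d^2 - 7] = 16*d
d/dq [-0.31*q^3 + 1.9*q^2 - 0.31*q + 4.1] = -0.93*q^2 + 3.8*q - 0.31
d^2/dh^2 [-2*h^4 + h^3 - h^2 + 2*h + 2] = -24*h^2 + 6*h - 2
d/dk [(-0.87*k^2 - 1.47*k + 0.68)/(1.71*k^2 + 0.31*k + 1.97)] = (2.244*k^2 - 5.7534*k - 3.1067)/(2.9241*k^4 + 1.0602*k^3 + 6.8335*k^2 + 1.2214*k + 3.8809)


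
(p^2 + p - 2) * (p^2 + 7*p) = p^4 + 8*p^3 + 5*p^2 - 14*p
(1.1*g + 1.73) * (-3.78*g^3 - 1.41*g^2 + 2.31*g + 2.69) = -4.158*g^4 - 8.0904*g^3 + 0.101700000000001*g^2 + 6.9553*g + 4.6537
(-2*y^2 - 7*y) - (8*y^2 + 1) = -10*y^2 - 7*y - 1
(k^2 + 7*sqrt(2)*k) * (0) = 0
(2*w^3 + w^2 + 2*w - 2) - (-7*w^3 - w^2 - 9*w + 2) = 9*w^3 + 2*w^2 + 11*w - 4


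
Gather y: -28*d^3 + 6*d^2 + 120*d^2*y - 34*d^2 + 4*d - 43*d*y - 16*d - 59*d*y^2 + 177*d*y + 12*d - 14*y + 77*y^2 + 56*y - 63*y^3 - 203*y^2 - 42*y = -28*d^3 - 28*d^2 - 63*y^3 + y^2*(-59*d - 126) + y*(120*d^2 + 134*d)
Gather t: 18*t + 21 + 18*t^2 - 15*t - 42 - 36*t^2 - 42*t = -18*t^2 - 39*t - 21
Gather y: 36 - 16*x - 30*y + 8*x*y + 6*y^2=-16*x + 6*y^2 + y*(8*x - 30) + 36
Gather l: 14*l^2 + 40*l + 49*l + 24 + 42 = 14*l^2 + 89*l + 66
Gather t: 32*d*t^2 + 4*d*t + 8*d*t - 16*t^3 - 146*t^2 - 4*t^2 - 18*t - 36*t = -16*t^3 + t^2*(32*d - 150) + t*(12*d - 54)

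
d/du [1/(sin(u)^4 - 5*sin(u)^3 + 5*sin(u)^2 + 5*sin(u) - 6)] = (-4*sin(u)^3 + 15*sin(u)^2 - 10*sin(u) - 5)/((sin(u) - 3)^2*(sin(u) - 2)^2*cos(u)^3)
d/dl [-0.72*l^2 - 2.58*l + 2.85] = -1.44*l - 2.58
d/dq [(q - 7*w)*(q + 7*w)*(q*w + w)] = w*(3*q^2 + 2*q - 49*w^2)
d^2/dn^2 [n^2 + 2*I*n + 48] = 2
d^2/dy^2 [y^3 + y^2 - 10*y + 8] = 6*y + 2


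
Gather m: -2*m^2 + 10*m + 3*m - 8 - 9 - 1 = -2*m^2 + 13*m - 18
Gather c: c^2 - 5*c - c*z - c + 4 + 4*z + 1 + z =c^2 + c*(-z - 6) + 5*z + 5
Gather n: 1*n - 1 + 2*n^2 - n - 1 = 2*n^2 - 2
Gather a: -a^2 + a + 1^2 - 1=-a^2 + a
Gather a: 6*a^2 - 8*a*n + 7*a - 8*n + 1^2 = 6*a^2 + a*(7 - 8*n) - 8*n + 1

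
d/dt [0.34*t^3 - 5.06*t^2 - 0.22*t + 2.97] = 1.02*t^2 - 10.12*t - 0.22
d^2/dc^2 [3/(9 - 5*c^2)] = 90*(-5*c^2 - 3)/(5*c^2 - 9)^3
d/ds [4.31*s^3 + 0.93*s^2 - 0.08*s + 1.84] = 12.93*s^2 + 1.86*s - 0.08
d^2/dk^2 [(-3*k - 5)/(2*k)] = -5/k^3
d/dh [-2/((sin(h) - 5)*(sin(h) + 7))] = 4*(sin(h) + 1)*cos(h)/((sin(h) - 5)^2*(sin(h) + 7)^2)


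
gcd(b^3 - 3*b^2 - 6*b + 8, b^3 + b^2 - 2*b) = b^2 + b - 2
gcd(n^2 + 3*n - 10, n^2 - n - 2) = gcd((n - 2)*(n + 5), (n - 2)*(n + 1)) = n - 2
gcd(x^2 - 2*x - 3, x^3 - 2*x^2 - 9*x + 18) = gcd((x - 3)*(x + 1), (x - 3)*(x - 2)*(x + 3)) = x - 3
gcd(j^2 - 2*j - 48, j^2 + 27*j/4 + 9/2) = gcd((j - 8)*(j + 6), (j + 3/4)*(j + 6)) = j + 6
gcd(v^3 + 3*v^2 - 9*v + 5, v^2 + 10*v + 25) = v + 5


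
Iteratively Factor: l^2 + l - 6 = (l + 3)*(l - 2)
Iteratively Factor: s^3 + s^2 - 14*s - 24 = (s + 2)*(s^2 - s - 12) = (s - 4)*(s + 2)*(s + 3)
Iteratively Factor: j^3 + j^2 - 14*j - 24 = (j - 4)*(j^2 + 5*j + 6) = (j - 4)*(j + 3)*(j + 2)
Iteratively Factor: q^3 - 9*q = (q + 3)*(q^2 - 3*q) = q*(q + 3)*(q - 3)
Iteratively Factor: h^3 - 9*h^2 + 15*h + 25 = (h - 5)*(h^2 - 4*h - 5) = (h - 5)^2*(h + 1)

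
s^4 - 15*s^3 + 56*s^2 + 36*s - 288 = (s - 8)*(s - 6)*(s - 3)*(s + 2)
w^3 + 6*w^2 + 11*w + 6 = (w + 1)*(w + 2)*(w + 3)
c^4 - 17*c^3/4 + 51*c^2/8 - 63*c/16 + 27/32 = (c - 3/2)^2*(c - 3/4)*(c - 1/2)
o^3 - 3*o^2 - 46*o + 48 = (o - 8)*(o - 1)*(o + 6)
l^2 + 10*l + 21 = (l + 3)*(l + 7)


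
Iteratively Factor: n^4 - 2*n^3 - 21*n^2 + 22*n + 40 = (n + 1)*(n^3 - 3*n^2 - 18*n + 40) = (n + 1)*(n + 4)*(n^2 - 7*n + 10) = (n - 5)*(n + 1)*(n + 4)*(n - 2)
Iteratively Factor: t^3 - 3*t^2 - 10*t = (t + 2)*(t^2 - 5*t) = (t - 5)*(t + 2)*(t)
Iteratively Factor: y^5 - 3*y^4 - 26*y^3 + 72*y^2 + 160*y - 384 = (y - 4)*(y^4 + y^3 - 22*y^2 - 16*y + 96) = (y - 4)*(y + 3)*(y^3 - 2*y^2 - 16*y + 32) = (y - 4)*(y - 2)*(y + 3)*(y^2 - 16) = (y - 4)*(y - 2)*(y + 3)*(y + 4)*(y - 4)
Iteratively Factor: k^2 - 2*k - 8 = (k - 4)*(k + 2)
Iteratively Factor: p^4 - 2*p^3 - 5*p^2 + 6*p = (p + 2)*(p^3 - 4*p^2 + 3*p) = (p - 3)*(p + 2)*(p^2 - p) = (p - 3)*(p - 1)*(p + 2)*(p)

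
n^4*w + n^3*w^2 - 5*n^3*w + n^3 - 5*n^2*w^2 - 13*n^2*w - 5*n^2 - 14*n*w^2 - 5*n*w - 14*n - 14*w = (n - 7)*(n + 2)*(n + w)*(n*w + 1)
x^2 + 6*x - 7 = (x - 1)*(x + 7)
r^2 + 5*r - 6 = (r - 1)*(r + 6)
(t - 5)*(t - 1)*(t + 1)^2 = t^4 - 4*t^3 - 6*t^2 + 4*t + 5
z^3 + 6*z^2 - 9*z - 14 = (z - 2)*(z + 1)*(z + 7)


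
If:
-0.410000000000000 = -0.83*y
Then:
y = 0.49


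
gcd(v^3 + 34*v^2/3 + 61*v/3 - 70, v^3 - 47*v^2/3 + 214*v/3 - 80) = v - 5/3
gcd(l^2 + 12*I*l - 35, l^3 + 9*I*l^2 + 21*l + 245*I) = l + 7*I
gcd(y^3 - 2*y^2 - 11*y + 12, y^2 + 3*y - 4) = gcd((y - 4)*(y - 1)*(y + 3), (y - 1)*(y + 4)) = y - 1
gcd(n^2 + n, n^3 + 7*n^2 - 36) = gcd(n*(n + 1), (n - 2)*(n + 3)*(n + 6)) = 1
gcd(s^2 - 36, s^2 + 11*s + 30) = s + 6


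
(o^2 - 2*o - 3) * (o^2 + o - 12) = o^4 - o^3 - 17*o^2 + 21*o + 36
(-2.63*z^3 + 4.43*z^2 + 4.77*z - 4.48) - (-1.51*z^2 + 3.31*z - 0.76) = -2.63*z^3 + 5.94*z^2 + 1.46*z - 3.72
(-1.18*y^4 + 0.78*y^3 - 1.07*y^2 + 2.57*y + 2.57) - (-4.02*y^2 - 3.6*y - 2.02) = -1.18*y^4 + 0.78*y^3 + 2.95*y^2 + 6.17*y + 4.59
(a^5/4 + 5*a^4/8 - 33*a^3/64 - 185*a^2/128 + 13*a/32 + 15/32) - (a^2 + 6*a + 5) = a^5/4 + 5*a^4/8 - 33*a^3/64 - 313*a^2/128 - 179*a/32 - 145/32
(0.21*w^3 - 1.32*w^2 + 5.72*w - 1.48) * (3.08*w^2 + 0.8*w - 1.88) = 0.6468*w^5 - 3.8976*w^4 + 16.1668*w^3 + 2.4992*w^2 - 11.9376*w + 2.7824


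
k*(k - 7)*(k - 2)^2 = k^4 - 11*k^3 + 32*k^2 - 28*k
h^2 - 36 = (h - 6)*(h + 6)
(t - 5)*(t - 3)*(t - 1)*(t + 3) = t^4 - 6*t^3 - 4*t^2 + 54*t - 45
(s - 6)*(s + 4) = s^2 - 2*s - 24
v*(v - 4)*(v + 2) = v^3 - 2*v^2 - 8*v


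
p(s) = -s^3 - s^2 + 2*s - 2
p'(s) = -3*s^2 - 2*s + 2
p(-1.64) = -3.56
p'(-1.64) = -2.79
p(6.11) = -255.21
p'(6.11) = -122.22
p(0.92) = -1.79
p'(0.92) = -2.38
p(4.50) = -104.38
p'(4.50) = -67.75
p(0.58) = -1.37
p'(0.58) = -0.17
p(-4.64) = 67.09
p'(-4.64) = -53.31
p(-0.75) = -3.64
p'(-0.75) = 1.81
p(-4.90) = 81.84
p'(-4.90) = -60.23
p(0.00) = -2.00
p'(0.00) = 2.00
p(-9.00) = 628.00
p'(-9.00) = -223.00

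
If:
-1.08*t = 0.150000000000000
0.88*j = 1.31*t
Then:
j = -0.21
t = -0.14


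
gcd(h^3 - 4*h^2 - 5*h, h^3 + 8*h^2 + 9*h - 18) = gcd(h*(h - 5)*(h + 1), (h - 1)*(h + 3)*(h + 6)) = 1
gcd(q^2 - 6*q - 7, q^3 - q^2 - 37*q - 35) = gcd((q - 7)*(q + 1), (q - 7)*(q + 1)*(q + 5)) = q^2 - 6*q - 7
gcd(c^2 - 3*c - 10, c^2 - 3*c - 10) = c^2 - 3*c - 10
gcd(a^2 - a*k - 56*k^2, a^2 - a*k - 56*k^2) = a^2 - a*k - 56*k^2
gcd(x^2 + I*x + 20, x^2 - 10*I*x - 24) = x - 4*I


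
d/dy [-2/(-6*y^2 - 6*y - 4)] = 3*(-2*y - 1)/(3*y^2 + 3*y + 2)^2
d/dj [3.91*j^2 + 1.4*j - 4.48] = 7.82*j + 1.4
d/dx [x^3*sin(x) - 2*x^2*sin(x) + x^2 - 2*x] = x^3*cos(x) + 3*x^2*sin(x) - 2*x^2*cos(x) - 4*x*sin(x) + 2*x - 2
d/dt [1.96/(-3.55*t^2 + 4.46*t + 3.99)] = (13.916*t - 8.7416)/(-3.55*t^2 + 4.46*t + 3.99)^2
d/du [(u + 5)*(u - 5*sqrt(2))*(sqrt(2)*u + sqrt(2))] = 3*sqrt(2)*u^2 - 20*u + 12*sqrt(2)*u - 60 + 5*sqrt(2)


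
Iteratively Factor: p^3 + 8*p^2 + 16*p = (p + 4)*(p^2 + 4*p) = p*(p + 4)*(p + 4)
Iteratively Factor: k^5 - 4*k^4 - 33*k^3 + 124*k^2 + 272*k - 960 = (k - 5)*(k^4 + k^3 - 28*k^2 - 16*k + 192) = (k - 5)*(k - 3)*(k^3 + 4*k^2 - 16*k - 64) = (k - 5)*(k - 4)*(k - 3)*(k^2 + 8*k + 16) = (k - 5)*(k - 4)*(k - 3)*(k + 4)*(k + 4)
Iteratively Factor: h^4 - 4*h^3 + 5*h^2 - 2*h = (h - 1)*(h^3 - 3*h^2 + 2*h) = (h - 1)^2*(h^2 - 2*h) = (h - 2)*(h - 1)^2*(h)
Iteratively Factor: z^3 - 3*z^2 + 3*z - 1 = (z - 1)*(z^2 - 2*z + 1) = (z - 1)^2*(z - 1)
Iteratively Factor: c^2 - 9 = (c + 3)*(c - 3)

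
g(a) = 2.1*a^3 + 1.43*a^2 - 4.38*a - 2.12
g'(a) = 6.3*a^2 + 2.86*a - 4.38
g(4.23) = 163.88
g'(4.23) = 120.44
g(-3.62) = -67.14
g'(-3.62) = 67.82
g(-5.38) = -264.18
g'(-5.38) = 162.58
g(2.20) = 17.53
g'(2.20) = 32.40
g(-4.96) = -201.47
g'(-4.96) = 136.42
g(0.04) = -2.29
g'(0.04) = -4.26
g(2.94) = 50.73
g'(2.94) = 58.48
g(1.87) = 8.42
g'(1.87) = 23.00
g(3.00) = 54.31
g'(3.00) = 60.90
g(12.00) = 3780.04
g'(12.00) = 937.14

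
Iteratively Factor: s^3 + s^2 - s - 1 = (s + 1)*(s^2 - 1) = (s - 1)*(s + 1)*(s + 1)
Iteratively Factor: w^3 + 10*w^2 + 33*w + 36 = (w + 4)*(w^2 + 6*w + 9) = (w + 3)*(w + 4)*(w + 3)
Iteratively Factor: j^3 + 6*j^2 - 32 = (j + 4)*(j^2 + 2*j - 8) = (j - 2)*(j + 4)*(j + 4)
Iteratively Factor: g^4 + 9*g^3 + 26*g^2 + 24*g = (g + 2)*(g^3 + 7*g^2 + 12*g) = (g + 2)*(g + 3)*(g^2 + 4*g) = g*(g + 2)*(g + 3)*(g + 4)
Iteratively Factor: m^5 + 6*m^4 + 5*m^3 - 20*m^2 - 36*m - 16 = (m - 2)*(m^4 + 8*m^3 + 21*m^2 + 22*m + 8) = (m - 2)*(m + 1)*(m^3 + 7*m^2 + 14*m + 8) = (m - 2)*(m + 1)*(m + 2)*(m^2 + 5*m + 4) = (m - 2)*(m + 1)*(m + 2)*(m + 4)*(m + 1)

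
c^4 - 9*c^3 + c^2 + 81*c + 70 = (c - 7)*(c - 5)*(c + 1)*(c + 2)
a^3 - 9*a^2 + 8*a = a*(a - 8)*(a - 1)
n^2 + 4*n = n*(n + 4)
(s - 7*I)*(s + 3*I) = s^2 - 4*I*s + 21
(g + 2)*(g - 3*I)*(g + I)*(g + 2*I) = g^4 + 2*g^3 + 7*g^2 + 14*g + 6*I*g + 12*I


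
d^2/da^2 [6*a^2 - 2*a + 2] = 12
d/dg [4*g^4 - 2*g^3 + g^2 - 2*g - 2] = 16*g^3 - 6*g^2 + 2*g - 2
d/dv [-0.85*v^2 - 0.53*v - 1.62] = -1.7*v - 0.53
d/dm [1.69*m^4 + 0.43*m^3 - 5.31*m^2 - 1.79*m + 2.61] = 6.76*m^3 + 1.29*m^2 - 10.62*m - 1.79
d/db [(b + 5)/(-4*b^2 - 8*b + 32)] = (-b^2 - 2*b + 2*(b + 1)*(b + 5) + 8)/(4*(b^2 + 2*b - 8)^2)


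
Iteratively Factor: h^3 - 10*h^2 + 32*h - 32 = (h - 4)*(h^2 - 6*h + 8) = (h - 4)^2*(h - 2)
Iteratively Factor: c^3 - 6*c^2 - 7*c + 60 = (c - 5)*(c^2 - c - 12) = (c - 5)*(c - 4)*(c + 3)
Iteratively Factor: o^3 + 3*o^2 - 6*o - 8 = (o - 2)*(o^2 + 5*o + 4) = (o - 2)*(o + 1)*(o + 4)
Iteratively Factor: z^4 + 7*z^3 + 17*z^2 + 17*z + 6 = (z + 3)*(z^3 + 4*z^2 + 5*z + 2) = (z + 1)*(z + 3)*(z^2 + 3*z + 2) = (z + 1)*(z + 2)*(z + 3)*(z + 1)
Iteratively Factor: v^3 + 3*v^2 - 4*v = (v + 4)*(v^2 - v) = (v - 1)*(v + 4)*(v)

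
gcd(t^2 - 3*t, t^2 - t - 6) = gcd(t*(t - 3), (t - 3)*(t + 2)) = t - 3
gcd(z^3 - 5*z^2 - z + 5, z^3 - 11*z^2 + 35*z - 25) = z^2 - 6*z + 5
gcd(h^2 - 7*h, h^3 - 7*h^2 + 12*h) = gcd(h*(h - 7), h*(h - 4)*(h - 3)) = h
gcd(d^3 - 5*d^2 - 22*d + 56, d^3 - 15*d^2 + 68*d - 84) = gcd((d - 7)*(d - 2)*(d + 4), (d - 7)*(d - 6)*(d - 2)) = d^2 - 9*d + 14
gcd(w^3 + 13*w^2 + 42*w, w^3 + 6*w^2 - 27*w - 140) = w + 7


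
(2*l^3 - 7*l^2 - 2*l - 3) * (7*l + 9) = 14*l^4 - 31*l^3 - 77*l^2 - 39*l - 27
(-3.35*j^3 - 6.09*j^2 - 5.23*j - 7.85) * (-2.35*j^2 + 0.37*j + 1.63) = 7.8725*j^5 + 13.072*j^4 + 4.5767*j^3 + 6.5857*j^2 - 11.4294*j - 12.7955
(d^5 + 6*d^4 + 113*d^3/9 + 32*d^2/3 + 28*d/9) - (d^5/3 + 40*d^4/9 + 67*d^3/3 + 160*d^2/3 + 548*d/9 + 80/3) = 2*d^5/3 + 14*d^4/9 - 88*d^3/9 - 128*d^2/3 - 520*d/9 - 80/3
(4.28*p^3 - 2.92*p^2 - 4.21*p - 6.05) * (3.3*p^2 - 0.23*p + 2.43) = 14.124*p^5 - 10.6204*p^4 - 2.821*p^3 - 26.0923*p^2 - 8.8388*p - 14.7015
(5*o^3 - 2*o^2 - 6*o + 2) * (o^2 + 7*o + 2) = 5*o^5 + 33*o^4 - 10*o^3 - 44*o^2 + 2*o + 4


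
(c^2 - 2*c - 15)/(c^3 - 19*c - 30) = 1/(c + 2)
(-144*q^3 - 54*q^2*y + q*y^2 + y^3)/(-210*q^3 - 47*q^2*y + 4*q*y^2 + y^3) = (-24*q^2 - 5*q*y + y^2)/(-35*q^2 - 2*q*y + y^2)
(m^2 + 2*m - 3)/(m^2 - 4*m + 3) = (m + 3)/(m - 3)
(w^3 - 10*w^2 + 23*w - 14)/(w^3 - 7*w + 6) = (w - 7)/(w + 3)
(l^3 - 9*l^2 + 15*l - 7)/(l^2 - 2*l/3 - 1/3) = 3*(l^2 - 8*l + 7)/(3*l + 1)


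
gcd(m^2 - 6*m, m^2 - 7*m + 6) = m - 6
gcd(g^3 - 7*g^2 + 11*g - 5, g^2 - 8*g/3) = 1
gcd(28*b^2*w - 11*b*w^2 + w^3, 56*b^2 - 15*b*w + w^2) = -7*b + w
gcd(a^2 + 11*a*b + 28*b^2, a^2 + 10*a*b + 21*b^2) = a + 7*b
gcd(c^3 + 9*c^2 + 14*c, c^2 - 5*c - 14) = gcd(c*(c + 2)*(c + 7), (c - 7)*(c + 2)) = c + 2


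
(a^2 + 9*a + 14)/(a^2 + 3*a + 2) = (a + 7)/(a + 1)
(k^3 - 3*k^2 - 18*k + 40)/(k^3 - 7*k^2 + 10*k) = (k + 4)/k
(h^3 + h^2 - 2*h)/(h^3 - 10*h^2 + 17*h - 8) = h*(h + 2)/(h^2 - 9*h + 8)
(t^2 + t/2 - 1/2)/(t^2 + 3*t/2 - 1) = (t + 1)/(t + 2)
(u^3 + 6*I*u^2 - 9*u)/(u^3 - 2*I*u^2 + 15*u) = (u + 3*I)/(u - 5*I)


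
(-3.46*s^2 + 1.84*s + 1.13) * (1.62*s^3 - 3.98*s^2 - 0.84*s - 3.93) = -5.6052*s^5 + 16.7516*s^4 - 2.5862*s^3 + 7.5548*s^2 - 8.1804*s - 4.4409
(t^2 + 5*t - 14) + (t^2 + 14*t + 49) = 2*t^2 + 19*t + 35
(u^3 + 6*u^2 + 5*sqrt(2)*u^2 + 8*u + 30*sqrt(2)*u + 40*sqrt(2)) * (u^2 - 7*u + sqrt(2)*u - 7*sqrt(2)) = u^5 - u^4 + 6*sqrt(2)*u^4 - 24*u^3 - 6*sqrt(2)*u^3 - 204*sqrt(2)*u^2 - 66*u^2 - 336*sqrt(2)*u - 340*u - 560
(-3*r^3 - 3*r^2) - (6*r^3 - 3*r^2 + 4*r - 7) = -9*r^3 - 4*r + 7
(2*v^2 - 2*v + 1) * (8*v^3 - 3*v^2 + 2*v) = 16*v^5 - 22*v^4 + 18*v^3 - 7*v^2 + 2*v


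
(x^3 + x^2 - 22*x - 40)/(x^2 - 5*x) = x + 6 + 8/x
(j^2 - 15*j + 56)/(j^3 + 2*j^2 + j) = (j^2 - 15*j + 56)/(j*(j^2 + 2*j + 1))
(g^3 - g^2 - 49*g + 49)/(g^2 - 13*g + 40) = (g^3 - g^2 - 49*g + 49)/(g^2 - 13*g + 40)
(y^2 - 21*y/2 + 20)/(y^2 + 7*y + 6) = (y^2 - 21*y/2 + 20)/(y^2 + 7*y + 6)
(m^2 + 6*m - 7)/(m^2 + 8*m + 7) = (m - 1)/(m + 1)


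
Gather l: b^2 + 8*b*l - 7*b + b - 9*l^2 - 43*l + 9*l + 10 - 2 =b^2 - 6*b - 9*l^2 + l*(8*b - 34) + 8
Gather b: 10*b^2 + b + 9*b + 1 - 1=10*b^2 + 10*b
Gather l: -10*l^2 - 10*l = -10*l^2 - 10*l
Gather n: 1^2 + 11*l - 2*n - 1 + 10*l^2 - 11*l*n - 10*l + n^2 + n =10*l^2 + l + n^2 + n*(-11*l - 1)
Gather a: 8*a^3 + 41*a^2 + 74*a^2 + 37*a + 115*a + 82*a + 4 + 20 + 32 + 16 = 8*a^3 + 115*a^2 + 234*a + 72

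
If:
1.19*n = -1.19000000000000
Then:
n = -1.00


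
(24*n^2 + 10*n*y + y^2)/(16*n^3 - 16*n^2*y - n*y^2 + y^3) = (6*n + y)/(4*n^2 - 5*n*y + y^2)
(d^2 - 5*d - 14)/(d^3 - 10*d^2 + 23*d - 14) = (d + 2)/(d^2 - 3*d + 2)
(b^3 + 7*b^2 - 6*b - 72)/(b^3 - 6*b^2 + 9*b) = (b^2 + 10*b + 24)/(b*(b - 3))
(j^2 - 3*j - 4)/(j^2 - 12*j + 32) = (j + 1)/(j - 8)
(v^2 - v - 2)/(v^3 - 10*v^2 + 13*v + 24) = (v - 2)/(v^2 - 11*v + 24)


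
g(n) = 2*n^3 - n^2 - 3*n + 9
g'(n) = 6*n^2 - 2*n - 3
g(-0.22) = 9.59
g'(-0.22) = -2.27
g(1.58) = 9.65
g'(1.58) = 8.82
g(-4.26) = -150.99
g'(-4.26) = 114.41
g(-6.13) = -470.88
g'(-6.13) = 234.72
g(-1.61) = 2.89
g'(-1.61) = 15.77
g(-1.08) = 8.55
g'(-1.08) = 6.16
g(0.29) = 8.09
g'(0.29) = -3.08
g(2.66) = 31.59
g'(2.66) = 34.13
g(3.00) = 45.00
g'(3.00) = 45.00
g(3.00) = 45.00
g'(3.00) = 45.00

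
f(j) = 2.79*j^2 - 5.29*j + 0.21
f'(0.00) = -5.29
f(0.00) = 0.21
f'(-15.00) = -88.99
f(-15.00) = 707.31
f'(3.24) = 12.79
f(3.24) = 12.36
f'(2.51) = 8.72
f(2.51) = 4.51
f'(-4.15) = -28.45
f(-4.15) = 70.21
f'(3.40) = 13.68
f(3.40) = 14.48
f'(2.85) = 10.61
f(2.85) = 7.80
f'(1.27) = 1.80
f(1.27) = -2.01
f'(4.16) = 17.92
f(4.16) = 26.49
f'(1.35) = 2.24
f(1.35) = -1.85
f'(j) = 5.58*j - 5.29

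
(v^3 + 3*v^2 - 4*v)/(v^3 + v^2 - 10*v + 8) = v/(v - 2)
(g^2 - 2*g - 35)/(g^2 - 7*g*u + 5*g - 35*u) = (7 - g)/(-g + 7*u)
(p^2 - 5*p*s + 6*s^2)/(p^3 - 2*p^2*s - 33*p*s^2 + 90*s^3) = (p - 2*s)/(p^2 + p*s - 30*s^2)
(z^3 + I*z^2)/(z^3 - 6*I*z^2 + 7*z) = z/(z - 7*I)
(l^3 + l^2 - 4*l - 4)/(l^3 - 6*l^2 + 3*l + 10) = (l + 2)/(l - 5)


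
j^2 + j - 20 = (j - 4)*(j + 5)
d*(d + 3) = d^2 + 3*d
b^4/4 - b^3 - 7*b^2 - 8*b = b*(b/2 + 1)^2*(b - 8)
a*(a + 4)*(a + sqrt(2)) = a^3 + sqrt(2)*a^2 + 4*a^2 + 4*sqrt(2)*a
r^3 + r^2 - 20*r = r*(r - 4)*(r + 5)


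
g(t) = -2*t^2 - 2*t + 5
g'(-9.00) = 34.00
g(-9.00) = -139.00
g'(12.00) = -50.00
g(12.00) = -307.00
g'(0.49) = -3.96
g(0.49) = 3.54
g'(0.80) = -5.20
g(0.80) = 2.12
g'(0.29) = -3.16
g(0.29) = 4.25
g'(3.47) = -15.88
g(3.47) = -26.02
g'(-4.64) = 16.56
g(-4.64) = -28.78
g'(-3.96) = 13.84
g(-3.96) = -18.44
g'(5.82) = -25.28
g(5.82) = -74.38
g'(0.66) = -4.64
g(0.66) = 2.81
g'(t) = -4*t - 2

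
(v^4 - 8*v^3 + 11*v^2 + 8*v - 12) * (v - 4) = v^5 - 12*v^4 + 43*v^3 - 36*v^2 - 44*v + 48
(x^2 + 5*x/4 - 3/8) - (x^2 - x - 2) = 9*x/4 + 13/8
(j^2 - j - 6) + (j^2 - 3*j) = 2*j^2 - 4*j - 6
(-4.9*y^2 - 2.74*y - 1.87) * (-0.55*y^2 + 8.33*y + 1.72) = 2.695*y^4 - 39.31*y^3 - 30.2237*y^2 - 20.2899*y - 3.2164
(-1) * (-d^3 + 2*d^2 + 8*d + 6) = d^3 - 2*d^2 - 8*d - 6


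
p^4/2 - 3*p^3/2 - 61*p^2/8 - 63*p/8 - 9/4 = (p/2 + 1/2)*(p - 6)*(p + 1/2)*(p + 3/2)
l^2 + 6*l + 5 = (l + 1)*(l + 5)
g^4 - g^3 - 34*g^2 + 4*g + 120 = (g - 6)*(g - 2)*(g + 2)*(g + 5)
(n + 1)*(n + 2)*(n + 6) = n^3 + 9*n^2 + 20*n + 12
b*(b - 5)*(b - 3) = b^3 - 8*b^2 + 15*b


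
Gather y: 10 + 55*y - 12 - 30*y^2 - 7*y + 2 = -30*y^2 + 48*y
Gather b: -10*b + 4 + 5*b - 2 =2 - 5*b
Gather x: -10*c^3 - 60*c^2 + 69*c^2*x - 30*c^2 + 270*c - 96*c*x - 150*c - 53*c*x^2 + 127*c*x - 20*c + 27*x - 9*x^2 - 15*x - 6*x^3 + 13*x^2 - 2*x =-10*c^3 - 90*c^2 + 100*c - 6*x^3 + x^2*(4 - 53*c) + x*(69*c^2 + 31*c + 10)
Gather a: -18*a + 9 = 9 - 18*a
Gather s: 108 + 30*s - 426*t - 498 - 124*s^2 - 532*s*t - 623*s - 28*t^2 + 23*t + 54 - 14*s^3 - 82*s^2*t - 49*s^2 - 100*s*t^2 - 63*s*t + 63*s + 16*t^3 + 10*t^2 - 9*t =-14*s^3 + s^2*(-82*t - 173) + s*(-100*t^2 - 595*t - 530) + 16*t^3 - 18*t^2 - 412*t - 336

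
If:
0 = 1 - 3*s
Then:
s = 1/3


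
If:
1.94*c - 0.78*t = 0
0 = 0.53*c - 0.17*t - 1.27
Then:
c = 11.85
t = 29.47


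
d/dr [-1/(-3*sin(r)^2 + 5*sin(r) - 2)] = (5 - 6*sin(r))*cos(r)/(3*sin(r)^2 - 5*sin(r) + 2)^2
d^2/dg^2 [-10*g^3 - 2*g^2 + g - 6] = -60*g - 4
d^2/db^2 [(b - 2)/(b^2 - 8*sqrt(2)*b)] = 2*(b^3 - 6*b^2 + 48*sqrt(2)*b - 256)/(b^3*(b^3 - 24*sqrt(2)*b^2 + 384*b - 1024*sqrt(2)))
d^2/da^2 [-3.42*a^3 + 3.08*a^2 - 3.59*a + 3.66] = 6.16 - 20.52*a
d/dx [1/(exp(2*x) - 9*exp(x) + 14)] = (9 - 2*exp(x))*exp(x)/(exp(2*x) - 9*exp(x) + 14)^2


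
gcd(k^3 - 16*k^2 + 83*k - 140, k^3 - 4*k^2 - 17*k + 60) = k - 5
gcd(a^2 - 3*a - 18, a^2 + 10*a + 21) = a + 3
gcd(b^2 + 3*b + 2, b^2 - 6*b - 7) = b + 1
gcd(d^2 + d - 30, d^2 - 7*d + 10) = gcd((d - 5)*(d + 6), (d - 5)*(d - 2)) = d - 5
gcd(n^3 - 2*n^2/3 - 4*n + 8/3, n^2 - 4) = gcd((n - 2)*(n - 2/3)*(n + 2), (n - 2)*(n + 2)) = n^2 - 4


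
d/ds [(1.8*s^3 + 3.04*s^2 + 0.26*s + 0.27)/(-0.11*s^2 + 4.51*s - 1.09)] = (-0.198*s^4 + 16.236*s^3 + 7.853*s^2 - 6.5678*s - 1.5011)/(0.0121*s^4 - 0.9922*s^3 + 20.5799*s^2 - 9.8318*s + 1.1881)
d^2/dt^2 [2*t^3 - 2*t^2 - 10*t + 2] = 12*t - 4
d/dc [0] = 0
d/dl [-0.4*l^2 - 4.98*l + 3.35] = -0.8*l - 4.98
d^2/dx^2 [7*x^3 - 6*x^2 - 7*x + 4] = 42*x - 12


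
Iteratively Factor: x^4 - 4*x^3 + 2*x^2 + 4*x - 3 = (x - 3)*(x^3 - x^2 - x + 1) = (x - 3)*(x - 1)*(x^2 - 1) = (x - 3)*(x - 1)*(x + 1)*(x - 1)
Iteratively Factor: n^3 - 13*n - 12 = (n - 4)*(n^2 + 4*n + 3) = (n - 4)*(n + 1)*(n + 3)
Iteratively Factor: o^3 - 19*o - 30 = (o + 2)*(o^2 - 2*o - 15) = (o - 5)*(o + 2)*(o + 3)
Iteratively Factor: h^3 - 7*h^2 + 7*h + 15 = (h - 3)*(h^2 - 4*h - 5) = (h - 5)*(h - 3)*(h + 1)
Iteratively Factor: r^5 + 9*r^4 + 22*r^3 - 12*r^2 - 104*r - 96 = (r + 2)*(r^4 + 7*r^3 + 8*r^2 - 28*r - 48) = (r + 2)*(r + 3)*(r^3 + 4*r^2 - 4*r - 16) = (r - 2)*(r + 2)*(r + 3)*(r^2 + 6*r + 8) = (r - 2)*(r + 2)*(r + 3)*(r + 4)*(r + 2)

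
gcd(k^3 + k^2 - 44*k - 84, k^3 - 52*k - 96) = k^2 + 8*k + 12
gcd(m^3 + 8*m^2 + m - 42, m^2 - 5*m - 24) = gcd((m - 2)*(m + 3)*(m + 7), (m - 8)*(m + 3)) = m + 3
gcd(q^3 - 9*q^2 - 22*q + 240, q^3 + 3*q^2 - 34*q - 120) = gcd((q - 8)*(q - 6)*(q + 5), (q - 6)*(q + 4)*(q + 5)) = q^2 - q - 30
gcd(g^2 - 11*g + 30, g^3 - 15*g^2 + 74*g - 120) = g^2 - 11*g + 30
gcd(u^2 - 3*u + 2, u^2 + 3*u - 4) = u - 1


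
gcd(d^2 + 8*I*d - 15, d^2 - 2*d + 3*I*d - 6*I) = d + 3*I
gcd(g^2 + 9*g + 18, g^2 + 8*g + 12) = g + 6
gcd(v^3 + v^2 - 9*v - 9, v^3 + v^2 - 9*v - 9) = v^3 + v^2 - 9*v - 9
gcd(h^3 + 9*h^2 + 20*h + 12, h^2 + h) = h + 1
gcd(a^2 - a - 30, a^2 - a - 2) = 1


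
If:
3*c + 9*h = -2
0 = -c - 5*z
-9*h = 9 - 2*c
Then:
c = 7/5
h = -31/45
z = -7/25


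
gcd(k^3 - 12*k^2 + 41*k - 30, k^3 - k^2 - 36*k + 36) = k^2 - 7*k + 6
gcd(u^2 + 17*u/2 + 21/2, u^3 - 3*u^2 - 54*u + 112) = u + 7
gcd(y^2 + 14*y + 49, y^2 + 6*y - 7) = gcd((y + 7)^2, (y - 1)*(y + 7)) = y + 7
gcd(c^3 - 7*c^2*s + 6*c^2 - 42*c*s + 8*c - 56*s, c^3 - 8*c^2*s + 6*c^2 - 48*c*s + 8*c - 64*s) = c^2 + 6*c + 8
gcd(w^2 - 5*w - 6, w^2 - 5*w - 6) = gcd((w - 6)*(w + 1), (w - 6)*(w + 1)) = w^2 - 5*w - 6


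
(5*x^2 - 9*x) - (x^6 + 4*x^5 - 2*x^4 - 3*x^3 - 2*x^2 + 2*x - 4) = -x^6 - 4*x^5 + 2*x^4 + 3*x^3 + 7*x^2 - 11*x + 4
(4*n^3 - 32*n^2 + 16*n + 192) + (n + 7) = 4*n^3 - 32*n^2 + 17*n + 199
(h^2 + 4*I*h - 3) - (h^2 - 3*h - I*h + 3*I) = 3*h + 5*I*h - 3 - 3*I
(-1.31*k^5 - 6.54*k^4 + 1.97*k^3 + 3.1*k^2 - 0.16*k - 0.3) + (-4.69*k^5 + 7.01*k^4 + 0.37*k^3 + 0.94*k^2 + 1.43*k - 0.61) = -6.0*k^5 + 0.47*k^4 + 2.34*k^3 + 4.04*k^2 + 1.27*k - 0.91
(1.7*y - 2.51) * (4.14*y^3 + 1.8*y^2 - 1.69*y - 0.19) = 7.038*y^4 - 7.3314*y^3 - 7.391*y^2 + 3.9189*y + 0.4769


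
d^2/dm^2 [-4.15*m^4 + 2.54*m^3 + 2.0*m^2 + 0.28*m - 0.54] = -49.8*m^2 + 15.24*m + 4.0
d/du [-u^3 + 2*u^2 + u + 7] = -3*u^2 + 4*u + 1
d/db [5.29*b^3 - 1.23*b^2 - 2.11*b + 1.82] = 15.87*b^2 - 2.46*b - 2.11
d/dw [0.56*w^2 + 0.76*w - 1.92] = 1.12*w + 0.76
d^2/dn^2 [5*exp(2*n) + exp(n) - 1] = (20*exp(n) + 1)*exp(n)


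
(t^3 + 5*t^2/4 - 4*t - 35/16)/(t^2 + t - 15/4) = (8*t^2 - 10*t - 7)/(4*(2*t - 3))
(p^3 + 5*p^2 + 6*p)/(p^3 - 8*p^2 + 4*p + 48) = p*(p + 3)/(p^2 - 10*p + 24)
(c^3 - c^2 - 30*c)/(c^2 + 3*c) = (c^2 - c - 30)/(c + 3)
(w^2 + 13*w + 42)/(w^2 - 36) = (w + 7)/(w - 6)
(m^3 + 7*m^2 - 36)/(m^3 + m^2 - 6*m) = (m + 6)/m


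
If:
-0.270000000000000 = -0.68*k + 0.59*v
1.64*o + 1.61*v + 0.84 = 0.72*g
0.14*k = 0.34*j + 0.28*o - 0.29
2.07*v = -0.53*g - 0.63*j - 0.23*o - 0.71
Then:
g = -6.39539111378103*v - 3.71599902459649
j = 3.47798173106911*v + 2.78176131499463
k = 0.867647058823529*v + 0.397058823529412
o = -3.78944000117216*v - 2.14360932787163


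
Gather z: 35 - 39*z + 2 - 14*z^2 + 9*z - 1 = -14*z^2 - 30*z + 36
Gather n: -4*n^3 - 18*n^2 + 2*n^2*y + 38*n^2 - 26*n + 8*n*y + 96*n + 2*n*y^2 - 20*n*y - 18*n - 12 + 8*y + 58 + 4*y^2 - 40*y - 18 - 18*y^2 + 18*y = -4*n^3 + n^2*(2*y + 20) + n*(2*y^2 - 12*y + 52) - 14*y^2 - 14*y + 28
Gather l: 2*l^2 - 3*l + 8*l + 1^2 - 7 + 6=2*l^2 + 5*l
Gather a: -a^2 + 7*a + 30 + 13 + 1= -a^2 + 7*a + 44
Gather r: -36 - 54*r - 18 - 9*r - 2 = -63*r - 56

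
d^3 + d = d*(d - I)*(d + I)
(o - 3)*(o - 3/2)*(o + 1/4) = o^3 - 17*o^2/4 + 27*o/8 + 9/8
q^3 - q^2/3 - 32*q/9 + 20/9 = (q - 5/3)*(q - 2/3)*(q + 2)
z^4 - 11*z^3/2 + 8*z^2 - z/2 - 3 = (z - 3)*(z - 2)*(z - 1)*(z + 1/2)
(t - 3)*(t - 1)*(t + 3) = t^3 - t^2 - 9*t + 9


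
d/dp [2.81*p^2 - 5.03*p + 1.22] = 5.62*p - 5.03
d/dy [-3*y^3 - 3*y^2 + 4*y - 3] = -9*y^2 - 6*y + 4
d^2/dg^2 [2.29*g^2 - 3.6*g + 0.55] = 4.58000000000000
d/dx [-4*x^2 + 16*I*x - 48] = -8*x + 16*I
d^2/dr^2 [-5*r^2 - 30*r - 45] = -10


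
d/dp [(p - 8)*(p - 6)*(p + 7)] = 3*p^2 - 14*p - 50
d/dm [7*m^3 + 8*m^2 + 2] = m*(21*m + 16)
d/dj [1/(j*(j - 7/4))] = 4*(7 - 8*j)/(j^2*(16*j^2 - 56*j + 49))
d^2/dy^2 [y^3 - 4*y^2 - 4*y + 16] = 6*y - 8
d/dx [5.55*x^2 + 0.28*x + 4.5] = 11.1*x + 0.28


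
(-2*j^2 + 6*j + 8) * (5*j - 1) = -10*j^3 + 32*j^2 + 34*j - 8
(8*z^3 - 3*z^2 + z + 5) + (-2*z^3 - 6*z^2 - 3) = 6*z^3 - 9*z^2 + z + 2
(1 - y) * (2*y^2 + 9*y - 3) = -2*y^3 - 7*y^2 + 12*y - 3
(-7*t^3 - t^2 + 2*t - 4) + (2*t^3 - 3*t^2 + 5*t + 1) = -5*t^3 - 4*t^2 + 7*t - 3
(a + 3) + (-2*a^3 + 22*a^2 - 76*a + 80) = -2*a^3 + 22*a^2 - 75*a + 83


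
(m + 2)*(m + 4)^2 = m^3 + 10*m^2 + 32*m + 32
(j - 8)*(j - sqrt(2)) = j^2 - 8*j - sqrt(2)*j + 8*sqrt(2)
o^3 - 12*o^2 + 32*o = o*(o - 8)*(o - 4)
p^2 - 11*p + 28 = (p - 7)*(p - 4)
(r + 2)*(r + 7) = r^2 + 9*r + 14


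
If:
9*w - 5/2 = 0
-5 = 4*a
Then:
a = -5/4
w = 5/18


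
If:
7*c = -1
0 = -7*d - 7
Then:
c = -1/7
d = -1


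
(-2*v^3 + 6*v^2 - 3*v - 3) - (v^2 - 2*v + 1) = -2*v^3 + 5*v^2 - v - 4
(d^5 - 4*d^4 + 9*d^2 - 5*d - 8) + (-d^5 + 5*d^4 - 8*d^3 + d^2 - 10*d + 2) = d^4 - 8*d^3 + 10*d^2 - 15*d - 6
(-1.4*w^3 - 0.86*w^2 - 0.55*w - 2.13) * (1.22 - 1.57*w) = 2.198*w^4 - 0.3578*w^3 - 0.1857*w^2 + 2.6731*w - 2.5986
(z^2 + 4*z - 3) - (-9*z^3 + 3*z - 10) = 9*z^3 + z^2 + z + 7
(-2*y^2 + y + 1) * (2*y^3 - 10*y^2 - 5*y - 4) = -4*y^5 + 22*y^4 + 2*y^3 - 7*y^2 - 9*y - 4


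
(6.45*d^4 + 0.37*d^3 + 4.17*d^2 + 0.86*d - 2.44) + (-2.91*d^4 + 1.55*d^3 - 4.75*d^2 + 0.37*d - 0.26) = 3.54*d^4 + 1.92*d^3 - 0.58*d^2 + 1.23*d - 2.7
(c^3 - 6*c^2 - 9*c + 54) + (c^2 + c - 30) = c^3 - 5*c^2 - 8*c + 24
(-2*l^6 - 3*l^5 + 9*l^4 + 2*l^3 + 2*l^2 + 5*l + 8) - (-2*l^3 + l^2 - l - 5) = -2*l^6 - 3*l^5 + 9*l^4 + 4*l^3 + l^2 + 6*l + 13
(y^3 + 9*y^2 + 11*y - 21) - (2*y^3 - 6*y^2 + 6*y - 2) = -y^3 + 15*y^2 + 5*y - 19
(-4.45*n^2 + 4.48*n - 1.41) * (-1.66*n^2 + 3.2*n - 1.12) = 7.387*n^4 - 21.6768*n^3 + 21.6606*n^2 - 9.5296*n + 1.5792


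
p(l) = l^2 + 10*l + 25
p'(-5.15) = -0.30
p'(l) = 2*l + 10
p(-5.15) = 0.02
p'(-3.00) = 4.00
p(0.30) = 28.09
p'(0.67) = 11.34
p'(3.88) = 17.76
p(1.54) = 42.77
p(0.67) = 32.15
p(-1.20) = 14.44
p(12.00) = 289.00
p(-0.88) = 16.97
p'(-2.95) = 4.10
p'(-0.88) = 8.24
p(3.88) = 78.85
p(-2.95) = 4.20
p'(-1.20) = 7.60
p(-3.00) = 4.00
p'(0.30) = 10.60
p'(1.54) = 13.08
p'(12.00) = 34.00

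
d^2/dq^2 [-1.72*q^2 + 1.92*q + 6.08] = -3.44000000000000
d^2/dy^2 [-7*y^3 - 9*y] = -42*y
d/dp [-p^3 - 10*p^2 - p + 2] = -3*p^2 - 20*p - 1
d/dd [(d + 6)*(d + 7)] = 2*d + 13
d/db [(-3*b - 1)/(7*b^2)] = (3*b + 2)/(7*b^3)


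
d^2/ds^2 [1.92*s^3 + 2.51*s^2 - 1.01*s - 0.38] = 11.52*s + 5.02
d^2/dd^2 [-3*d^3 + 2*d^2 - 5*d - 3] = 4 - 18*d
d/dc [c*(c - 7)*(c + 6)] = 3*c^2 - 2*c - 42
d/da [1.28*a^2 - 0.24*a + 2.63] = 2.56*a - 0.24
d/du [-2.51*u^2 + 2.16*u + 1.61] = 2.16 - 5.02*u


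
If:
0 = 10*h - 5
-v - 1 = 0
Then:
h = 1/2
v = -1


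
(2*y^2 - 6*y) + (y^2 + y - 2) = 3*y^2 - 5*y - 2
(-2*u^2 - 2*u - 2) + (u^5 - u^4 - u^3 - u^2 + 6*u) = u^5 - u^4 - u^3 - 3*u^2 + 4*u - 2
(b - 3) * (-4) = 12 - 4*b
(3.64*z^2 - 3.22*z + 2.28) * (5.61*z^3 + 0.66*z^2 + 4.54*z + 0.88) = 20.4204*z^5 - 15.6618*z^4 + 27.1912*z^3 - 9.9108*z^2 + 7.5176*z + 2.0064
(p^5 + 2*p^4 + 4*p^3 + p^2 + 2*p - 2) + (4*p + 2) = p^5 + 2*p^4 + 4*p^3 + p^2 + 6*p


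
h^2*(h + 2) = h^3 + 2*h^2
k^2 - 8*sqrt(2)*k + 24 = (k - 6*sqrt(2))*(k - 2*sqrt(2))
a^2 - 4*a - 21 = (a - 7)*(a + 3)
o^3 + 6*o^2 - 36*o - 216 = (o - 6)*(o + 6)^2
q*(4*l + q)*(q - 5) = 4*l*q^2 - 20*l*q + q^3 - 5*q^2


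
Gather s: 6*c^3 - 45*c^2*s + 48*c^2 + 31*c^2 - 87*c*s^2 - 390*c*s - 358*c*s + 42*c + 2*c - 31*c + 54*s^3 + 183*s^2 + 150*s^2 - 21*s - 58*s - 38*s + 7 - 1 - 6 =6*c^3 + 79*c^2 + 13*c + 54*s^3 + s^2*(333 - 87*c) + s*(-45*c^2 - 748*c - 117)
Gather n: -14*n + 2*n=-12*n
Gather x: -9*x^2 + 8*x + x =-9*x^2 + 9*x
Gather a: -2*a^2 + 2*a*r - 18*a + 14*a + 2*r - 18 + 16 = -2*a^2 + a*(2*r - 4) + 2*r - 2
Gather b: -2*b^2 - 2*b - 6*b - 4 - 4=-2*b^2 - 8*b - 8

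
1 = 1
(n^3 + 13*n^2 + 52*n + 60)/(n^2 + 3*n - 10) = (n^2 + 8*n + 12)/(n - 2)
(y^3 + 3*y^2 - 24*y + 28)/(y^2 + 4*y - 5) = (y^3 + 3*y^2 - 24*y + 28)/(y^2 + 4*y - 5)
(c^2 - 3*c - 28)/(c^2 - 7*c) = (c + 4)/c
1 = 1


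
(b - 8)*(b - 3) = b^2 - 11*b + 24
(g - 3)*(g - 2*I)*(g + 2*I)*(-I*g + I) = -I*g^4 + 4*I*g^3 - 7*I*g^2 + 16*I*g - 12*I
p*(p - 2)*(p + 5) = p^3 + 3*p^2 - 10*p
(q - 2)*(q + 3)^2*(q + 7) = q^4 + 11*q^3 + 25*q^2 - 39*q - 126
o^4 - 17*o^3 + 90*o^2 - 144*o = o*(o - 8)*(o - 6)*(o - 3)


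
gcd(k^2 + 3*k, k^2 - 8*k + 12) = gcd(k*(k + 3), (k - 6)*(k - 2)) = 1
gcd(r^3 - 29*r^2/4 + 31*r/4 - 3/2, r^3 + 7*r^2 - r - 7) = r - 1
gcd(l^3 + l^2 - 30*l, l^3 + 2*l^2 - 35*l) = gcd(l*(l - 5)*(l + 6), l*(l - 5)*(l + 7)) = l^2 - 5*l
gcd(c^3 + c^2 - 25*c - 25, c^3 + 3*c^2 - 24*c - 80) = c - 5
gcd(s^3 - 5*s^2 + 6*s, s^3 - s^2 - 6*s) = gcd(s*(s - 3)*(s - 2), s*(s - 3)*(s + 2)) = s^2 - 3*s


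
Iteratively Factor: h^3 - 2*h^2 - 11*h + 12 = (h - 4)*(h^2 + 2*h - 3) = (h - 4)*(h + 3)*(h - 1)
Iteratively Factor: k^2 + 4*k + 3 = (k + 1)*(k + 3)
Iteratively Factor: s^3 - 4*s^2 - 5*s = (s)*(s^2 - 4*s - 5) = s*(s - 5)*(s + 1)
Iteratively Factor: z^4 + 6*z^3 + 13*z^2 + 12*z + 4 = (z + 1)*(z^3 + 5*z^2 + 8*z + 4) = (z + 1)*(z + 2)*(z^2 + 3*z + 2) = (z + 1)*(z + 2)^2*(z + 1)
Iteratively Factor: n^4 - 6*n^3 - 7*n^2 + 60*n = (n - 5)*(n^3 - n^2 - 12*n) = (n - 5)*(n - 4)*(n^2 + 3*n) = (n - 5)*(n - 4)*(n + 3)*(n)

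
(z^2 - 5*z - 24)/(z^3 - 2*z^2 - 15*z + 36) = (z^2 - 5*z - 24)/(z^3 - 2*z^2 - 15*z + 36)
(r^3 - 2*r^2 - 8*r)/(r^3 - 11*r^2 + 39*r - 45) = r*(r^2 - 2*r - 8)/(r^3 - 11*r^2 + 39*r - 45)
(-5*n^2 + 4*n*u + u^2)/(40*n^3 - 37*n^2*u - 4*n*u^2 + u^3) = 1/(-8*n + u)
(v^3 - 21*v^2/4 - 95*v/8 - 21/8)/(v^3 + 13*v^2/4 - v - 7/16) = 2*(2*v^2 - 11*v - 21)/(4*v^2 + 12*v - 7)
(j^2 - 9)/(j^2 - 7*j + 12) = (j + 3)/(j - 4)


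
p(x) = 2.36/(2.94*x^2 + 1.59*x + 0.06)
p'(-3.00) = 0.08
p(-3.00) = 0.11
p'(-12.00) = 0.00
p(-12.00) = 0.01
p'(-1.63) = 0.68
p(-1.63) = 0.45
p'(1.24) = -0.49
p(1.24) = 0.36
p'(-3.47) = 0.05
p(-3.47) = 0.08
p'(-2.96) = 0.08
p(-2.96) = 0.11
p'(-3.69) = 0.04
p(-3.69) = 0.07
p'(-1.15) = 2.72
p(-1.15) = 1.11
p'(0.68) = -2.11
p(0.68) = 0.94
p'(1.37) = -0.38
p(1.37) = 0.30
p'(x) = 2.36*(-5.88*x - 1.59)/(2.94*x^2 + 1.59*x + 0.06)^2 = (-13.8768*x - 3.7524)/(2.94*x^2 + 1.59*x + 0.06)^2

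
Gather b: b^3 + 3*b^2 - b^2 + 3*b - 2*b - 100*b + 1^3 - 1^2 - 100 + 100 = b^3 + 2*b^2 - 99*b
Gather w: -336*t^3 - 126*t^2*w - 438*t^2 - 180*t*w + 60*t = -336*t^3 - 438*t^2 + 60*t + w*(-126*t^2 - 180*t)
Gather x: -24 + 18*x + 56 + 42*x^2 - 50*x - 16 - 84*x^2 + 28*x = -42*x^2 - 4*x + 16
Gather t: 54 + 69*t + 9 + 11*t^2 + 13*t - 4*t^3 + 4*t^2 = -4*t^3 + 15*t^2 + 82*t + 63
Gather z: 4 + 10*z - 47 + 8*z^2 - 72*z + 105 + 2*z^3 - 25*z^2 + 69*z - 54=2*z^3 - 17*z^2 + 7*z + 8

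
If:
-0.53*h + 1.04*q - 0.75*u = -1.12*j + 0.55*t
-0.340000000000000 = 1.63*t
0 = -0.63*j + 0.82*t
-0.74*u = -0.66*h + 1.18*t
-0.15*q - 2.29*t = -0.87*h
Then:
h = -0.59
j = -0.27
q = -0.26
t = -0.21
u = -0.20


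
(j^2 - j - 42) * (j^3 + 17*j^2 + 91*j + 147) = j^5 + 16*j^4 + 32*j^3 - 658*j^2 - 3969*j - 6174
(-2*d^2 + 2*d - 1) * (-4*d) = 8*d^3 - 8*d^2 + 4*d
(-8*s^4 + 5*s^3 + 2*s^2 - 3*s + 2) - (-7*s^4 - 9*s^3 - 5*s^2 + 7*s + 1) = -s^4 + 14*s^3 + 7*s^2 - 10*s + 1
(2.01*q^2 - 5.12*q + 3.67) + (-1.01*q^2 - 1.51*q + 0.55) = 1.0*q^2 - 6.63*q + 4.22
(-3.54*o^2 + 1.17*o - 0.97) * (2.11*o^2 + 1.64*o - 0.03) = -7.4694*o^4 - 3.3369*o^3 - 0.0217000000000001*o^2 - 1.6259*o + 0.0291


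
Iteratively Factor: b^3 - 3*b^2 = (b)*(b^2 - 3*b) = b*(b - 3)*(b)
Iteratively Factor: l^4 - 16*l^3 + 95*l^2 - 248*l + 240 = (l - 3)*(l^3 - 13*l^2 + 56*l - 80) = (l - 4)*(l - 3)*(l^2 - 9*l + 20) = (l - 4)^2*(l - 3)*(l - 5)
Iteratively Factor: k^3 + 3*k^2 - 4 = (k - 1)*(k^2 + 4*k + 4) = (k - 1)*(k + 2)*(k + 2)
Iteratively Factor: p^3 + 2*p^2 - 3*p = (p - 1)*(p^2 + 3*p) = (p - 1)*(p + 3)*(p)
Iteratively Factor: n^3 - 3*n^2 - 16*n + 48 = (n - 3)*(n^2 - 16) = (n - 3)*(n + 4)*(n - 4)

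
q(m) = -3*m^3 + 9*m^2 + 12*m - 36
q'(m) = -9*m^2 + 18*m + 12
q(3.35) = -7.58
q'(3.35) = -28.70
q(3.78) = -24.07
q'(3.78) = -48.56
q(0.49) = -28.31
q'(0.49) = 18.66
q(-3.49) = 159.27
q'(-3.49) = -160.44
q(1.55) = -6.95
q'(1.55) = 18.28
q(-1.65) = -17.82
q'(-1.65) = -42.20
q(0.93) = -19.47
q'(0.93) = 20.96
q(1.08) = -16.32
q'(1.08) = 20.94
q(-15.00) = 11934.00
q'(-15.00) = -2283.00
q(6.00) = -288.00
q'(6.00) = -204.00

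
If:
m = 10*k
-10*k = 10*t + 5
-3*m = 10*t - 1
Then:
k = 3/10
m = 3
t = -4/5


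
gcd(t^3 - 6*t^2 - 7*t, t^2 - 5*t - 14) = t - 7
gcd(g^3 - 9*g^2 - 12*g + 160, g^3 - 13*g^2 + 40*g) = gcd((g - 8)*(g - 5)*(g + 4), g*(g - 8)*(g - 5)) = g^2 - 13*g + 40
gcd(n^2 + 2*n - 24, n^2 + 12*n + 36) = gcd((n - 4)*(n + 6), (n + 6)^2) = n + 6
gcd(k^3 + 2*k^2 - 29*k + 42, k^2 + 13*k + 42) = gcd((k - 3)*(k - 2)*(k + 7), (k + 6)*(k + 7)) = k + 7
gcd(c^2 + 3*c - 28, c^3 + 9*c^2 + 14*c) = c + 7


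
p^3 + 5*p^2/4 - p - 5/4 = (p - 1)*(p + 1)*(p + 5/4)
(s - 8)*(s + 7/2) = s^2 - 9*s/2 - 28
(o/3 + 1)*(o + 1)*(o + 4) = o^3/3 + 8*o^2/3 + 19*o/3 + 4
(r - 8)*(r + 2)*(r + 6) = r^3 - 52*r - 96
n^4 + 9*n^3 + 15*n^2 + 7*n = n*(n + 1)^2*(n + 7)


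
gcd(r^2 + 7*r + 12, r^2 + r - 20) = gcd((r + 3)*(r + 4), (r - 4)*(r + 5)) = 1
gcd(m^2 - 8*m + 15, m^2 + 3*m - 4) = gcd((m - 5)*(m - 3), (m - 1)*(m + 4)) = 1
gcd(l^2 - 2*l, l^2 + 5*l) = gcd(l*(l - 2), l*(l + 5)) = l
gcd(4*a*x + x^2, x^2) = x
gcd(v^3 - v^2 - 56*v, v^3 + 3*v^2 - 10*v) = v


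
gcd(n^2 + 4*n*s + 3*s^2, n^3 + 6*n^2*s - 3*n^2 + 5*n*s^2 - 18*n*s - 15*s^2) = n + s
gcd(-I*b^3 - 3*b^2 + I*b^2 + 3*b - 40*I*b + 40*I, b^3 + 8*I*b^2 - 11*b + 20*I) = b + 5*I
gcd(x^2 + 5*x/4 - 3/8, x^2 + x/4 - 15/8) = x + 3/2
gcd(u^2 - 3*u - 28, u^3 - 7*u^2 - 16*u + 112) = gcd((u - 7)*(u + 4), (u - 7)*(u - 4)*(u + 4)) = u^2 - 3*u - 28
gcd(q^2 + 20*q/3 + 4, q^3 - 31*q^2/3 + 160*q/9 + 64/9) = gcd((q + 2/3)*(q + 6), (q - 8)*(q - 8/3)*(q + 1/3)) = 1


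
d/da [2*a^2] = 4*a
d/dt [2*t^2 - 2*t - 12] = 4*t - 2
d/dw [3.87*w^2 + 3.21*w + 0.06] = 7.74*w + 3.21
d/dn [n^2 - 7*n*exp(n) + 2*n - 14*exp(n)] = -7*n*exp(n) + 2*n - 21*exp(n) + 2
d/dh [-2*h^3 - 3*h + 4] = -6*h^2 - 3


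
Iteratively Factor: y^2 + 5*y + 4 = (y + 4)*(y + 1)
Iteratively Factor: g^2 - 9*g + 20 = (g - 4)*(g - 5)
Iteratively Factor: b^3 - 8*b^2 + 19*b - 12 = (b - 4)*(b^2 - 4*b + 3) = (b - 4)*(b - 1)*(b - 3)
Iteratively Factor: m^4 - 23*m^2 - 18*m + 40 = (m - 1)*(m^3 + m^2 - 22*m - 40) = (m - 1)*(m + 4)*(m^2 - 3*m - 10) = (m - 1)*(m + 2)*(m + 4)*(m - 5)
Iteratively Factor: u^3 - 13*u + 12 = (u - 3)*(u^2 + 3*u - 4) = (u - 3)*(u - 1)*(u + 4)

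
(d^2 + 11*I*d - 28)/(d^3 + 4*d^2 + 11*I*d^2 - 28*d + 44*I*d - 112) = 1/(d + 4)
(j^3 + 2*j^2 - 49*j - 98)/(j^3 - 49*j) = (j + 2)/j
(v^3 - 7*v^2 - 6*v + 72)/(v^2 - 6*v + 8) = (v^2 - 3*v - 18)/(v - 2)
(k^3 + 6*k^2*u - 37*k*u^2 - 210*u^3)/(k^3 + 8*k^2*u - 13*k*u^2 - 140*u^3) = (-k + 6*u)/(-k + 4*u)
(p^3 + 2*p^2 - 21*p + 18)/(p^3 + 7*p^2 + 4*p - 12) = (p - 3)/(p + 2)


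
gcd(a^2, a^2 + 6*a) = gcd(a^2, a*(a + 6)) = a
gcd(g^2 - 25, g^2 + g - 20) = g + 5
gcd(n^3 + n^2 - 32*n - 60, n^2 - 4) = n + 2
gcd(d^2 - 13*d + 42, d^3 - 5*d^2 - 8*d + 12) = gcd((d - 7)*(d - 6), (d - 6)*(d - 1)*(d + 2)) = d - 6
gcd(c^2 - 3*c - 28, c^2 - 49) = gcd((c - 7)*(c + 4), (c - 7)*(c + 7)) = c - 7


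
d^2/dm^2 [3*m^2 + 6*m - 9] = 6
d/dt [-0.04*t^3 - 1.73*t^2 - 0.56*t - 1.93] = -0.12*t^2 - 3.46*t - 0.56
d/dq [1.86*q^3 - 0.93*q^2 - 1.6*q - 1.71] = 5.58*q^2 - 1.86*q - 1.6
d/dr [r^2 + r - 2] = 2*r + 1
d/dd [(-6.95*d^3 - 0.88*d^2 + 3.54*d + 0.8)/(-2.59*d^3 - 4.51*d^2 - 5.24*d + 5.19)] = (29.0653*d^4 + 91.1732*d^3 - 81.4189*d^2 - 1.9184*d + 22.5646)/(6.7081*d^6 + 23.3618*d^5 + 47.4833*d^4 + 20.3806*d^3 - 19.3562*d^2 - 54.3912*d + 26.9361)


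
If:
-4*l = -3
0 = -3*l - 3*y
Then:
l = 3/4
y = -3/4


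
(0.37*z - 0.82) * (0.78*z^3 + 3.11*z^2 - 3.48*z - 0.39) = 0.2886*z^4 + 0.5111*z^3 - 3.8378*z^2 + 2.7093*z + 0.3198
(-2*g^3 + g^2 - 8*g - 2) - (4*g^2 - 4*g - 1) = -2*g^3 - 3*g^2 - 4*g - 1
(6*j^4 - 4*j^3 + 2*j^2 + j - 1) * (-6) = -36*j^4 + 24*j^3 - 12*j^2 - 6*j + 6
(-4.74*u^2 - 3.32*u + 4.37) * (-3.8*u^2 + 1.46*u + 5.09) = 18.012*u^4 + 5.6956*u^3 - 45.5798*u^2 - 10.5186*u + 22.2433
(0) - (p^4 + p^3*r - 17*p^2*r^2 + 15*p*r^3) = -p^4 - p^3*r + 17*p^2*r^2 - 15*p*r^3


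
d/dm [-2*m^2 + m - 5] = 1 - 4*m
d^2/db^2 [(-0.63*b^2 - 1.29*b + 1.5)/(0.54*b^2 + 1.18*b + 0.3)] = (2.22044604925031e-16*b^4 + 0.0505440000000013*b^3 + 3.23676*b^2 + 6.98868*b + 4.49112)/(0.157464*b^6 + 1.032264*b^5 + 2.518128*b^4 + 2.789992*b^3 + 1.39896*b^2 + 0.3186*b + 0.027)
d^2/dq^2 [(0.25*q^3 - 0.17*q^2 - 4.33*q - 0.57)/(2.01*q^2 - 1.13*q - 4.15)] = (-30.950308*q^3 - 15.291222*q^2 - 183.110574*q + 23.790444)/(8.120601*q^6 - 13.695939*q^5 - 42.599538*q^4 + 55.112473*q^3 + 87.95427*q^2 - 58.384275*q - 71.473375)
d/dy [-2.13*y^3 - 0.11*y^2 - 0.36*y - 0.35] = -6.39*y^2 - 0.22*y - 0.36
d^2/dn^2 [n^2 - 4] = 2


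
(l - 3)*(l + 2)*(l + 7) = l^3 + 6*l^2 - 13*l - 42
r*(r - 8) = r^2 - 8*r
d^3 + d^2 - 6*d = d*(d - 2)*(d + 3)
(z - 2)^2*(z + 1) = z^3 - 3*z^2 + 4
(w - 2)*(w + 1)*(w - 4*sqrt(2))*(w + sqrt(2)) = w^4 - 3*sqrt(2)*w^3 - w^3 - 10*w^2 + 3*sqrt(2)*w^2 + 8*w + 6*sqrt(2)*w + 16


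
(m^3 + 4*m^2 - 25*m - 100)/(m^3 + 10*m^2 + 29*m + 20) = (m - 5)/(m + 1)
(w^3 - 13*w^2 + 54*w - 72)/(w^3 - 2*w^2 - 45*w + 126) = (w - 4)/(w + 7)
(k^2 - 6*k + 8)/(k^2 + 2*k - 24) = (k - 2)/(k + 6)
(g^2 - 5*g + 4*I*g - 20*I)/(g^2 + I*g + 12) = (g - 5)/(g - 3*I)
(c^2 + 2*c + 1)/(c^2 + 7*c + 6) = (c + 1)/(c + 6)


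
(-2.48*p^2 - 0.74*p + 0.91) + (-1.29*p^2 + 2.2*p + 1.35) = -3.77*p^2 + 1.46*p + 2.26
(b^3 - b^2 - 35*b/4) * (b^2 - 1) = b^5 - b^4 - 39*b^3/4 + b^2 + 35*b/4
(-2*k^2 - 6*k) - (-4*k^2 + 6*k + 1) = 2*k^2 - 12*k - 1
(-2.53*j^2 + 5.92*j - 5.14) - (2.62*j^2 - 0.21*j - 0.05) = -5.15*j^2 + 6.13*j - 5.09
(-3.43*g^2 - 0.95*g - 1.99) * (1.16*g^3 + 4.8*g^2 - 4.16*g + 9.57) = -3.9788*g^5 - 17.566*g^4 + 7.4004*g^3 - 38.4251*g^2 - 0.8131*g - 19.0443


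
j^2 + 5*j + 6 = (j + 2)*(j + 3)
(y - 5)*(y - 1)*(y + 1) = y^3 - 5*y^2 - y + 5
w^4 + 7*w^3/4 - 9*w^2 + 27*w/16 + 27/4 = (w - 3/2)^2*(w + 3/4)*(w + 4)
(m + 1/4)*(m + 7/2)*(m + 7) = m^3 + 43*m^2/4 + 217*m/8 + 49/8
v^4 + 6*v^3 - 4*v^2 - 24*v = v*(v - 2)*(v + 2)*(v + 6)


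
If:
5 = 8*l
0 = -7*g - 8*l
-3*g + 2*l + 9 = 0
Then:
No Solution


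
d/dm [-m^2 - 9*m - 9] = -2*m - 9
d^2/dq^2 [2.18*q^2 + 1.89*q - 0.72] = 4.36000000000000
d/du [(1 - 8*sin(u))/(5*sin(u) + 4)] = -37*cos(u)/(5*sin(u) + 4)^2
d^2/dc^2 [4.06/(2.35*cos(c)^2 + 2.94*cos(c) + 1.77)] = (-89.6854*(1 - cos(c)^2)^2 - 84.1516200000001*cos(c)^3 - 12.385436*cos(c)^2 + 189.430668*cos(c) + 126.096292)/(2.35*cos(c)^2 + 2.94*cos(c) + 1.77)^3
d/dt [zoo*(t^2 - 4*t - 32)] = zoo*(t - 2)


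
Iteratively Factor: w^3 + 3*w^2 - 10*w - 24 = (w + 2)*(w^2 + w - 12) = (w - 3)*(w + 2)*(w + 4)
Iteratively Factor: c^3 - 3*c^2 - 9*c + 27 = (c - 3)*(c^2 - 9) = (c - 3)^2*(c + 3)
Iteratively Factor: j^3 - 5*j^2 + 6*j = (j)*(j^2 - 5*j + 6) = j*(j - 2)*(j - 3)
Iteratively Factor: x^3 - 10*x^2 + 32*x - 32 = (x - 4)*(x^2 - 6*x + 8) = (x - 4)^2*(x - 2)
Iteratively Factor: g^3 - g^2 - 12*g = (g)*(g^2 - g - 12) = g*(g + 3)*(g - 4)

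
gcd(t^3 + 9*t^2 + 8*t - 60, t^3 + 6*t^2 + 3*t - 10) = t + 5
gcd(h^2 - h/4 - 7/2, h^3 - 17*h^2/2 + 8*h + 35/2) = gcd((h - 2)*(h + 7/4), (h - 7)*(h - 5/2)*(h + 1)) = 1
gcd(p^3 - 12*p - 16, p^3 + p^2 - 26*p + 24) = p - 4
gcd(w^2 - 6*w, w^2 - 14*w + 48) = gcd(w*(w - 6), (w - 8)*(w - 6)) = w - 6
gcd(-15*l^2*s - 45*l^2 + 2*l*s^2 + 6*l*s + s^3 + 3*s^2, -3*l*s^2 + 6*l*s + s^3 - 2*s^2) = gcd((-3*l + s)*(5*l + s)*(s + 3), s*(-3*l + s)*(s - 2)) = -3*l + s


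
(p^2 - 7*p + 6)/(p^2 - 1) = (p - 6)/(p + 1)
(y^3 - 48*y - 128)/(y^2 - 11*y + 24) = (y^2 + 8*y + 16)/(y - 3)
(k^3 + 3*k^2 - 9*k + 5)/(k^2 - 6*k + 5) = (k^2 + 4*k - 5)/(k - 5)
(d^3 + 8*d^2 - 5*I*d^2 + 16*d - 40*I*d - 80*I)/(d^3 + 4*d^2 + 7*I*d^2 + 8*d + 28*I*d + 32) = (d^2 + d*(4 - 5*I) - 20*I)/(d^2 + 7*I*d + 8)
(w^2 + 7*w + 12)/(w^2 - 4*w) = (w^2 + 7*w + 12)/(w*(w - 4))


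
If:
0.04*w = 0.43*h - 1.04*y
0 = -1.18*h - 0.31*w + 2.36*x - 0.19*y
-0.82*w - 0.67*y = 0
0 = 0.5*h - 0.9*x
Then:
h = 0.00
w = 0.00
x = 0.00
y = 0.00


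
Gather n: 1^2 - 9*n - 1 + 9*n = 0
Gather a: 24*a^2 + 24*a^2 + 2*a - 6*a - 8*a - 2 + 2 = 48*a^2 - 12*a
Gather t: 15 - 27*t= 15 - 27*t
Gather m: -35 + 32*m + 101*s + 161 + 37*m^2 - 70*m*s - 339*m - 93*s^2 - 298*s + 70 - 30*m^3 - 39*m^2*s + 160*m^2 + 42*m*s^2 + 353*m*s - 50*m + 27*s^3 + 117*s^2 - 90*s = -30*m^3 + m^2*(197 - 39*s) + m*(42*s^2 + 283*s - 357) + 27*s^3 + 24*s^2 - 287*s + 196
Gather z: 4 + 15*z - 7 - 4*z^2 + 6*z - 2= -4*z^2 + 21*z - 5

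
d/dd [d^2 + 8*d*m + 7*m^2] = 2*d + 8*m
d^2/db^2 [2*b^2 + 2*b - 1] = 4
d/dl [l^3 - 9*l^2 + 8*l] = 3*l^2 - 18*l + 8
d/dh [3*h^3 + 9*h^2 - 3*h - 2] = 9*h^2 + 18*h - 3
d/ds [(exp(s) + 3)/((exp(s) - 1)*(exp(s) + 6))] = (-exp(2*s) - 6*exp(s) - 21)*exp(s)/(exp(4*s) + 10*exp(3*s) + 13*exp(2*s) - 60*exp(s) + 36)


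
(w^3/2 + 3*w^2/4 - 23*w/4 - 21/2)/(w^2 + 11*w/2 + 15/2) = (2*w^2 - 3*w - 14)/(2*(2*w + 5))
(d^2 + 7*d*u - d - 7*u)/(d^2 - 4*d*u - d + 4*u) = (-d - 7*u)/(-d + 4*u)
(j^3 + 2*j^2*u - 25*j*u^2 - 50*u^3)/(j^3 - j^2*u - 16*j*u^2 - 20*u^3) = (j + 5*u)/(j + 2*u)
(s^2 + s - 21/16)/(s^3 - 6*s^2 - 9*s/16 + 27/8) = (4*s + 7)/(4*s^2 - 21*s - 18)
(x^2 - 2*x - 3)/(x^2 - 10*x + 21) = (x + 1)/(x - 7)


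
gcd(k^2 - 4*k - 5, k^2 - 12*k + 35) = k - 5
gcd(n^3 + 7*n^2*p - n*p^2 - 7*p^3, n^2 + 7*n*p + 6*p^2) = n + p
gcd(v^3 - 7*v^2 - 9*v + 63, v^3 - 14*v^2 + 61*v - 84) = v^2 - 10*v + 21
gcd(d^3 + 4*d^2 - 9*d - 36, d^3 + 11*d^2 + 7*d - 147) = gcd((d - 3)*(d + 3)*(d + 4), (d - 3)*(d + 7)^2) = d - 3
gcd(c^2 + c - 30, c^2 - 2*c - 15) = c - 5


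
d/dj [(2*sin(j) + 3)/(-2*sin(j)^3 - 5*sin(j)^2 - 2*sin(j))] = 2*(18*sin(j) - sin(3*j) - 7*cos(2*j) + 10)*cos(j)/((sin(j) + 2)^2*(2*sin(j) + 1)^2*sin(j)^2)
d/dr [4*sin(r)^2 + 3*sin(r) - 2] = (8*sin(r) + 3)*cos(r)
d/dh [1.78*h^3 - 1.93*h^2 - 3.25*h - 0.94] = 5.34*h^2 - 3.86*h - 3.25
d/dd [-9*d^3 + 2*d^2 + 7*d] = -27*d^2 + 4*d + 7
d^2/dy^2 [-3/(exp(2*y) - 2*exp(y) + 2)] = 6*(-4*(1 - exp(y))^2*exp(y) + (2*exp(y) - 1)*(exp(2*y) - 2*exp(y) + 2))*exp(y)/(exp(2*y) - 2*exp(y) + 2)^3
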